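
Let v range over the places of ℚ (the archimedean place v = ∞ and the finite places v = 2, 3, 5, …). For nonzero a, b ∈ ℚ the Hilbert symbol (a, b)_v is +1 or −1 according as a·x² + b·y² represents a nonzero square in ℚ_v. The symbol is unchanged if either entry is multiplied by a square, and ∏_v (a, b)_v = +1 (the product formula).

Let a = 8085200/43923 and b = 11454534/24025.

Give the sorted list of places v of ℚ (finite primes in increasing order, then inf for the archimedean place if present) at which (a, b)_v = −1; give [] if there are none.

(a, b) ≡ (60639, 2886) mod (ℚ^×)²; places V = {2, 3, 5, 7, 11, 13, 17, 29, 31, 37, 41, ∞}.
(a,b)_3: α=-1, u≡2; β=5, v≡2 (mod 3); (2|3)=-1, (2|3)=-1; sign (−1)^1·-1^5·-1^-1 = -1.
(a,b)_11: α=-4, u≡8; β=0, v≡3 (mod 11); (8|11)=-1, (3|11)=+1; sign (−1)^0·-1^0·+1^-4 = +1.
(a,b)_29: α=1, u≡15; β=0, v≡11 (mod 29); (15|29)=-1, (11|29)=-1; sign (−1)^0·-1^0·-1^1 = -1.
(a,b)_2: α=4, β=1; u≡7, v≡3 (mod 8); ε(u)ε(v)=1·1, αω(v)=4·1, βω(u)=1·0; sum ≡ 1  ⇒  -1.
(a,b)_13: α=0, u≡5; β=1, v≡4 (mod 13); (5|13)=-1, (4|13)=+1; sign (−1)^0·-1^1·+1^0 = -1.
(a,b)_41: α=1, u≡6; β=0, v≡5 (mod 41); (6|41)=-1, (5|41)=+1; sign (−1)^0·-1^0·+1^1 = +1.
(a,b)_31: α=0, u≡24; β=-2, v≡15 (mod 31); (24|31)=-1, (15|31)=-1; sign (−1)^0·-1^-2·-1^0 = +1.
(a,b)_7: α=0, u≡5; β=2, v≡1 (mod 7); (5|7)=-1, (1|7)=+1; sign (−1)^0·-1^2·+1^0 = +1.
(a,b)_17: α=1, u≡12; β=0, v≡9 (mod 17); (12|17)=-1, (9|17)=+1; sign (−1)^0·-1^0·+1^1 = +1.
(a,b)_5: α=2, u≡1; β=-2, v≡4 (mod 5); (1|5)=+1, (4|5)=+1; sign (−1)^0·+1^-2·+1^2 = +1.
(a,b)_∞: sgn(60639)=+, sgn(2886)=+, so +1.
(a,b)_37: α=0, u≡27; β=1, v≡28 (mod 37); (27|37)=+1, (28|37)=+1; sign (−1)^0·+1^1·+1^0 = +1.
(60639, 2886 / ℚ) ramifies at {2, 3, 13, 29}: a division algebra.

[2, 3, 13, 29]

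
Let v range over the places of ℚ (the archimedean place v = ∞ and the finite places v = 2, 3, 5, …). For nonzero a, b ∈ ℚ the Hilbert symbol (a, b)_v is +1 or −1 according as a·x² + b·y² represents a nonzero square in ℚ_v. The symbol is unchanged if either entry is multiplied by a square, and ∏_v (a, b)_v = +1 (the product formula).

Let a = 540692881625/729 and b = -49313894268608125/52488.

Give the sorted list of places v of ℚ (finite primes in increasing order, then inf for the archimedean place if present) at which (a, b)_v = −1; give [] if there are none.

[13, 17]

(a, b) ≡ (65, -474266) mod (ℚ^×)²; places V = {2, 3, 5, 13, 17, 29, 37, ∞}.
(a,b)_2: α=0, β=-3; u≡1, v≡3 (mod 8); ε(u)ε(v)=0·1, αω(v)=0·1, βω(u)=-3·0; sum ≡ 0  ⇒  +1.
(a,b)_29: α=2, u≡13; β=3, v≡19 (mod 29); (13|29)=+1, (19|29)=-1; sign (−1)^0·+1^3·-1^2 = +1.
(a,b)_17: α=2, u≡14; β=3, v≡16 (mod 17); (14|17)=-1, (16|17)=+1; sign (−1)^0·-1^3·+1^2 = -1.
(a,b)_5: α=3, u≡2; β=4, v≡4 (mod 5); (2|5)=-1, (4|5)=+1; sign (−1)^0·-1^4·+1^3 = +1.
(a,b)_3: α=-6, u≡2; β=-8, v≡1 (mod 3); (2|3)=-1, (1|3)=+1; sign (−1)^0·-1^-8·+1^-6 = +1.
(a,b)_13: α=1, u≡6; β=1, v≡10 (mod 13); (6|13)=-1, (10|13)=+1; sign (−1)^0·-1^1·+1^1 = -1.
(a,b)_∞: sgn(65)=+, sgn(-474266)=−, so +1.
(a,b)_37: α=2, u≡9; β=3, v≡11 (mod 37); (9|37)=+1, (11|37)=+1; sign (−1)^0·+1^3·+1^2 = +1.
Ram(65, -474266) = {13, 17}; no ℚ_13-point on the conic.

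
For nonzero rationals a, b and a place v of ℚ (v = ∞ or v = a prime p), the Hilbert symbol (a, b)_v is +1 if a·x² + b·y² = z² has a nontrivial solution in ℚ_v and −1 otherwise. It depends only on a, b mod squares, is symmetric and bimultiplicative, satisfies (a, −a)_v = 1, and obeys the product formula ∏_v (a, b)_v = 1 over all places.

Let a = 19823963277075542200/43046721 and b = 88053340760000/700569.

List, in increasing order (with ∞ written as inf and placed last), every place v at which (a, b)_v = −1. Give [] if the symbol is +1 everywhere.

(a, b) ≡ (102718, 119) mod (ℚ^×)²; places V = {2, 3, 5, 7, 11, 17, 19, 23, 29, 31, ∞}.
(a,b)_19: α=2, u≡16; β=0, v≡9 (mod 19); (16|19)=+1, (9|19)=+1; sign (−1)^0·+1^0·+1^2 = +1.
(a,b)_11: α=3, u≡6; β=2, v≡9 (mod 11); (6|11)=-1, (9|11)=+1; sign (−1)^0·-1^2·+1^3 = +1.
(a,b)_23: α=3, u≡8; β=2, v≡9 (mod 23); (8|23)=+1, (9|23)=+1; sign (−1)^0·+1^2·+1^3 = +1.
(a,b)_2: α=3, β=6; u≡7, v≡7 (mod 8); ε(u)ε(v)=1·1, αω(v)=3·0, βω(u)=6·0; sum ≡ 1  ⇒  -1.
(a,b)_∞: sgn(102718)=+, sgn(119)=+, so +1.
(a,b)_5: α=2, u≡3; β=4, v≡4 (mod 5); (3|5)=-1, (4|5)=+1; sign (−1)^0·-1^4·+1^2 = +1.
(a,b)_7: α=1, u≡2; β=1, v≡6 (mod 7); (2|7)=+1, (6|7)=-1; sign (−1)^1·+1^1·-1^1 = +1.
(a,b)_3: α=-16, u≡1; β=-6, v≡2 (mod 3); (1|3)=+1, (2|3)=-1; sign (−1)^0·+1^-6·-1^-16 = +1.
(a,b)_29: α=1, u≡23; β=0, v≡8 (mod 29); (23|29)=+1, (8|29)=-1; sign (−1)^0·+1^0·-1^1 = -1.
(a,b)_17: α=4, u≡8; β=3, v≡11 (mod 17); (8|17)=+1, (11|17)=-1; sign (−1)^0·+1^3·-1^4 = +1.
(a,b)_31: α=0, u≡12; β=-2, v≡17 (mod 31); (12|31)=-1, (17|31)=-1; sign (−1)^0·-1^-2·-1^0 = +1.
(102718, 119 / ℚ) ramifies at {2, 29}: a division algebra.

[2, 29]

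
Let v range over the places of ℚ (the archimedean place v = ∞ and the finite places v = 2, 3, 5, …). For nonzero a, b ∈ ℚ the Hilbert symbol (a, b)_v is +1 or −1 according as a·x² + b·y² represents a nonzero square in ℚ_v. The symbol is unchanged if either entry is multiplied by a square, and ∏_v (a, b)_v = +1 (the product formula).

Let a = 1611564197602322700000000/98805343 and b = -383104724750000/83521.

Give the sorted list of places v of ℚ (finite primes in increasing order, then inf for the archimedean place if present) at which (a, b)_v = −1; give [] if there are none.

[7, 29]

Mod squares: a ≡ 82621, b ≡ -11. Check v ∈ {∞, 2, 3, 5, 7, 11, 13, 17, 29, 37}.
v=∞: 82621 > 0 and -11 < 0  ⇒  (a,b)_∞ = +1.
v=13: a=13^-2·(≡2), b=13^0·(≡8) mod 13; (2|13)=-1, (8|13)=-1; (−1)^{-2·0·6}·(-1)^0·(-1)^-2 = +1.
v=17: a=17^-4·(≡15), b=17^-4·(≡6) mod 17; (15|17)=+1, (6|17)=-1; (−1)^{-4·-4·8}·(+1)^-4·(-1)^-4 = +1.
v=3: a=3^4·(≡1), b=3^0·(≡1) mod 3; (1|3)=+1, (1|3)=+1; (−1)^{4·0·1}·(+1)^0·(+1)^4 = +1.
v=7: a=7^-1·(≡4), b=7^0·(≡5) mod 7; (4|7)=+1, (5|7)=-1; (−1)^{-1·0·3}·(+1)^0·(-1)^-1 = -1.
v=2: v_2(a)=8, v_2(b)=4; units ≡ 5, 5 (mod 8); ε·ε+αω+βω = 0·0+8·1+4·1 ≡ 0  ⇒  (a,b)_2 = +1.
v=29: a=29^3·(≡9), b=29^2·(≡12) mod 29; (9|29)=+1, (12|29)=-1; (−1)^{3·2·14}·(+1)^2·(-1)^3 = -1.
v=37: a=37^3·(≡22), b=37^2·(≡26) mod 37; (22|37)=-1, (26|37)=+1; (−1)^{3·2·18}·(-1)^2·(+1)^3 = +1.
v=11: a=11^5·(≡5), b=11^3·(≡10) mod 11; (5|11)=+1, (10|11)=-1; (−1)^{5·3·5}·(+1)^3·(-1)^5 = +1.
v=5: a=5^8·(≡4), b=5^6·(≡1) mod 5; (4|5)=+1, (1|5)=+1; (−1)^{8·6·2}·(+1)^6·(+1)^8 = +1.
Ram(82621, -11) = {7, 29}; no ℚ_7-point on the conic.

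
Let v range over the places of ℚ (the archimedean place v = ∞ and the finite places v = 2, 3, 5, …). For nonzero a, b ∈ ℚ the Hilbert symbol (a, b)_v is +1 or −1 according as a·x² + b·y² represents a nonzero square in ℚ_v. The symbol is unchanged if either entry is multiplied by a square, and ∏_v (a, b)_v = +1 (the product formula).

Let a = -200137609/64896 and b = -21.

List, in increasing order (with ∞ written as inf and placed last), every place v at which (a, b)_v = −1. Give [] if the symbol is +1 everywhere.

[2, inf]

Mod squares: a ≡ -6, b ≡ -21. Check v ∈ {∞, 2, 3, 7, 13, 43, 47}.
v=∞: -6 < 0 and -21 < 0  ⇒  (a,b)_∞ = -1.
v=43: a=43^2·(≡18), b=43^0·(≡22) mod 43; (18|43)=-1, (22|43)=-1; (−1)^{2·0·21}·(-1)^0·(-1)^2 = +1.
v=47: a=47^2·(≡20), b=47^0·(≡26) mod 47; (20|47)=-1, (26|47)=-1; (−1)^{2·0·23}·(-1)^0·(-1)^2 = +1.
v=13: a=13^-2·(≡8), b=13^0·(≡5) mod 13; (8|13)=-1, (5|13)=-1; (−1)^{-2·0·6}·(-1)^0·(-1)^-2 = +1.
v=3: a=3^-1·(≡1), b=3^1·(≡2) mod 3; (1|3)=+1, (2|3)=-1; (−1)^{-1·1·1}·(+1)^1·(-1)^-1 = +1.
v=7: a=7^2·(≡4), b=7^1·(≡4) mod 7; (4|7)=+1, (4|7)=+1; (−1)^{2·1·3}·(+1)^1·(+1)^2 = +1.
v=2: v_2(a)=-7, v_2(b)=0; units ≡ 5, 3 (mod 8); ε·ε+αω+βω = 0·1+-7·1+0·1 ≡ 1  ⇒  (a,b)_2 = -1.
|Ram(-6, -21)| = 2, even; anisotropic at {2, ∞}.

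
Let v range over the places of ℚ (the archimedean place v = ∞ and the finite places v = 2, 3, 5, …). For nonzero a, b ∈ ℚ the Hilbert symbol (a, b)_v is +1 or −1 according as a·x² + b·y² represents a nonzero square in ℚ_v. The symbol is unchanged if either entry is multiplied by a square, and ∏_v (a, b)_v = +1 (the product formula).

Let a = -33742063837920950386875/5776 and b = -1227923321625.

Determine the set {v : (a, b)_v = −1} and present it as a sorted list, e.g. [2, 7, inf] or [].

(a, b) ≡ (-51051, -65) mod (ℚ^×)²; places V = {2, 3, 5, 7, 11, 13, 17, 19, ∞}.
(a,b)_5: α=4, u≡1; β=3, v≡2 (mod 5); (1|5)=+1, (2|5)=-1; sign (−1)^0·+1^3·-1^4 = +1.
(a,b)_13: α=5, u≡1; β=1, v≡11 (mod 13); (1|13)=+1, (11|13)=-1; sign (−1)^0·+1^1·-1^5 = -1.
(a,b)_2: α=-4, β=0; u≡5, v≡7 (mod 8); ε(u)ε(v)=0·1, αω(v)=-4·0, βω(u)=0·1; sum ≡ 0  ⇒  +1.
(a,b)_3: α=3, u≡2; β=2, v≡1 (mod 3); (2|3)=-1, (1|3)=+1; sign (−1)^0·-1^2·+1^3 = +1.
(a,b)_19: α=-2, u≡14; β=0, v≡11 (mod 19); (14|19)=-1, (11|19)=+1; sign (−1)^0·-1^0·+1^-2 = +1.
(a,b)_7: α=7, u≡2; β=4, v≡6 (mod 7); (2|7)=+1, (6|7)=-1; sign (−1)^0·+1^4·-1^7 = -1.
(a,b)_∞: sgn(-51051)=−, sgn(-65)=−, so -1.
(a,b)_11: α=3, u≡9; β=2, v≡1 (mod 11); (9|11)=+1, (1|11)=+1; sign (−1)^0·+1^2·+1^3 = +1.
(a,b)_17: α=3, u≡3; β=2, v≡11 (mod 17); (3|17)=-1, (11|17)=-1; sign (−1)^0·-1^2·-1^3 = -1.
|Ram(-51051, -65)| = 4, even; anisotropic at {7, 13, 17, ∞}.

[7, 13, 17, inf]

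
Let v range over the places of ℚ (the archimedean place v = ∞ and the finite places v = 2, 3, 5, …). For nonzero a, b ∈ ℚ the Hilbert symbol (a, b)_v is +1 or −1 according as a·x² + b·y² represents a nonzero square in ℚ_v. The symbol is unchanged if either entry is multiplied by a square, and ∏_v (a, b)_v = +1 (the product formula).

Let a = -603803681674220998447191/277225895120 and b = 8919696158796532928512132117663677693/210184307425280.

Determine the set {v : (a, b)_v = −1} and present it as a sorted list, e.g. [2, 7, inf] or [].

(a, b) ≡ (-1595, 65) mod (ℚ^×)²; places V = {2, 3, 5, 7, 11, 13, 29, 37, 41, 43, ∞}.
(a,b)_41: α=2, u≡33; β=4, v≡14 (mod 41); (33|41)=+1, (14|41)=-1; sign (−1)^0·+1^4·-1^2 = +1.
(a,b)_43: α=-2, u≡42; β=0, v≡33 (mod 43); (42|43)=-1, (33|43)=-1; sign (−1)^0·-1^0·-1^-2 = +1.
(a,b)_37: α=-4, u≡11; β=-6, v≡30 (mod 37); (11|37)=+1, (30|37)=+1; sign (−1)^0·+1^-6·+1^-4 = +1.
(a,b)_13: α=4, u≡9; β=7, v≡6 (mod 13); (9|13)=+1, (6|13)=-1; sign (−1)^0·+1^7·-1^4 = +1.
(a,b)_5: α=-1, u≡1; β=-1, v≡3 (mod 5); (1|5)=+1, (3|5)=-1; sign (−1)^0·+1^-1·-1^-1 = -1.
(a,b)_11: α=3, u≡5; β=2, v≡2 (mod 11); (5|11)=+1, (2|11)=-1; sign (−1)^0·+1^2·-1^3 = -1.
(a,b)_2: α=-4, β=-14; u≡5, v≡1 (mod 8); ε(u)ε(v)=0·0, αω(v)=-4·0, βω(u)=-14·1; sum ≡ 0  ⇒  +1.
(a,b)_3: α=18, u≡1; β=30, v≡2 (mod 3); (1|3)=+1, (2|3)=-1; sign (−1)^0·+1^30·-1^18 = +1.
(a,b)_29: α=3, u≡3; β=2, v≡7 (mod 29); (3|29)=-1, (7|29)=+1; sign (−1)^0·-1^2·+1^3 = +1.
(a,b)_∞: sgn(-1595)=−, sgn(65)=+, so +1.
(a,b)_7: α=0, u≡1; β=4, v≡2 (mod 7); (1|7)=+1, (2|7)=+1; sign (−1)^0·+1^4·+1^0 = +1.
Ram(-1595, 65) = {5, 11}; no ℚ_5-point on the conic.

[5, 11]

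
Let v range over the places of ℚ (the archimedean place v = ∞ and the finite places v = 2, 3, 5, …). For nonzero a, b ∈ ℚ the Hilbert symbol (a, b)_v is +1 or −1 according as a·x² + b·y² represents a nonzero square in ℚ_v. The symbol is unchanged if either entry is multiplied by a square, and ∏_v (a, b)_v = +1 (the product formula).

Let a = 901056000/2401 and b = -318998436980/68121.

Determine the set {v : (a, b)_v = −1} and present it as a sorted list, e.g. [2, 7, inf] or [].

[5, 13]

(a, b) ≡ (390, -5) mod (ℚ^×)²; places V = {2, 3, 5, 7, 13, 17, 19, 23, 29, ∞}.
(a,b)_3: α=1, u≡1; β=-4, v≡1 (mod 3); (1|3)=+1, (1|3)=+1; sign (−1)^0·+1^-4·+1^1 = +1.
(a,b)_23: α=0, u≡20; β=2, v≡6 (mod 23); (20|23)=-1, (6|23)=+1; sign (−1)^0·-1^2·+1^0 = +1.
(a,b)_5: α=3, u≡3; β=1, v≡4 (mod 5); (3|5)=-1, (4|5)=+1; sign (−1)^0·-1^1·+1^3 = -1.
(a,b)_∞: sgn(390)=+, sgn(-5)=−, so +1.
(a,b)_19: α=2, u≡12; β=2, v≡8 (mod 19); (12|19)=-1, (8|19)=-1; sign (−1)^0·-1^2·-1^2 = +1.
(a,b)_17: α=0, u≡9; β=4, v≡5 (mod 17); (9|17)=+1, (5|17)=-1; sign (−1)^0·+1^4·-1^0 = +1.
(a,b)_13: α=1, u≡12; β=0, v≡11 (mod 13); (12|13)=+1, (11|13)=-1; sign (−1)^0·+1^0·-1^1 = -1.
(a,b)_29: α=0, u≡7; β=-2, v≡23 (mod 29); (7|29)=+1, (23|29)=+1; sign (−1)^0·+1^-2·+1^0 = +1.
(a,b)_7: α=-4, u≡5; β=0, v≡2 (mod 7); (5|7)=-1, (2|7)=+1; sign (−1)^0·-1^0·+1^-4 = +1.
(a,b)_2: α=9, β=2; u≡3, v≡3 (mod 8); ε(u)ε(v)=1·1, αω(v)=9·1, βω(u)=2·1; sum ≡ 0  ⇒  +1.
(390, -5 / ℚ) ramifies at {5, 13}: a division algebra.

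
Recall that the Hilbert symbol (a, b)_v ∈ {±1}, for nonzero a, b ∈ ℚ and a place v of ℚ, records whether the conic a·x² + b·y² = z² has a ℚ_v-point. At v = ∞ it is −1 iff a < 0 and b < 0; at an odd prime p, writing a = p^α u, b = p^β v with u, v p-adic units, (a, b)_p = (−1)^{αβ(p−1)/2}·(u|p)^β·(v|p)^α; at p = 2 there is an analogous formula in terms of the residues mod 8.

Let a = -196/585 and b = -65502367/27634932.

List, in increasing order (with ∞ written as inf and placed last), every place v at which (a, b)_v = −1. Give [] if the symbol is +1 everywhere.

[7, inf]

Mod squares: a ≡ -65, b ≡ -91. Check v ∈ {∞, 2, 3, 5, 7, 13, 19, 23}.
v=19: a=19^0·(≡11), b=19^2·(≡11) mod 19; (11|19)=+1, (11|19)=+1; (−1)^{0·2·9}·(+1)^2·(+1)^0 = +1.
v=5: a=5^-1·(≡2), b=5^0·(≡4) mod 5; (2|5)=-1, (4|5)=+1; (−1)^{-1·0·2}·(-1)^0·(+1)^-1 = +1.
v=23: a=23^0·(≡8), b=23^2·(≡12) mod 23; (8|23)=+1, (12|23)=+1; (−1)^{0·2·11}·(+1)^2·(+1)^0 = +1.
v=2: v_2(a)=2, v_2(b)=-2; units ≡ 7, 5 (mod 8); ε·ε+αω+βω = 1·0+2·1+-2·0 ≡ 0  ⇒  (a,b)_2 = +1.
v=7: a=7^2·(≡6), b=7^3·(≡4) mod 7; (6|7)=-1, (4|7)=+1; (−1)^{2·3·3}·(-1)^3·(+1)^2 = -1.
v=3: a=3^-2·(≡1), b=3^-12·(≡2) mod 3; (1|3)=+1, (2|3)=-1; (−1)^{-2·-12·1}·(+1)^-12·(-1)^-2 = +1.
v=∞: -65 < 0 and -91 < 0  ⇒  (a,b)_∞ = -1.
v=13: a=13^-1·(≡2), b=13^-1·(≡11) mod 13; (2|13)=-1, (11|13)=-1; (−1)^{-1·-1·6}·(-1)^-1·(-1)^-1 = +1.
|Ram(-65, -91)| = 2, even; anisotropic at {7, ∞}.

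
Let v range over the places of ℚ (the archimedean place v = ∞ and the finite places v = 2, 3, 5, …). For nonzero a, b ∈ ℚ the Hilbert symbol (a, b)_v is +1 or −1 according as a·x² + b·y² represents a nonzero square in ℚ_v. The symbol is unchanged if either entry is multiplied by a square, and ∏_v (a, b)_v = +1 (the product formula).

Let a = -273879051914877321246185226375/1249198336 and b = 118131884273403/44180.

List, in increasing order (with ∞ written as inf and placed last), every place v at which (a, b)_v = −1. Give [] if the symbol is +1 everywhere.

[5, 11, 19, 29]

Mod squares: a ≡ -55, b ≡ 212135. Check v ∈ {∞, 2, 3, 5, 7, 11, 13, 19, 29, 41, 47}.
v=5: a=5^3·(≡4), b=5^-1·(≡3) mod 5; (4|5)=+1, (3|5)=-1; (−1)^{3·-1·2}·(+1)^-1·(-1)^3 = -1.
v=47: a=47^-4·(≡35), b=47^-2·(≡32) mod 47; (35|47)=-1, (32|47)=+1; (−1)^{-4·-2·23}·(-1)^-2·(+1)^-4 = +1.
v=2: v_2(a)=-8, v_2(b)=-2; units ≡ 1, 7 (mod 8); ε·ε+αω+βω = 0·1+-8·0+-2·0 ≡ 0  ⇒  (a,b)_2 = +1.
v=∞: -55 < 0 and 212135 > 0  ⇒  (a,b)_∞ = +1.
v=41: a=41^4·(≡11), b=41^2·(≡9) mod 41; (11|41)=-1, (9|41)=+1; (−1)^{4·2·20}·(-1)^2·(+1)^4 = +1.
v=11: a=11^5·(≡7), b=11^3·(≡10) mod 11; (7|11)=-1, (10|11)=-1; (−1)^{5·3·5}·(-1)^3·(-1)^5 = -1.
v=19: a=19^2·(≡12), b=19^1·(≡13) mod 19; (12|19)=-1, (13|19)=-1; (−1)^{2·1·9}·(-1)^1·(-1)^2 = -1.
v=3: a=3^4·(≡2), b=3^4·(≡2) mod 3; (2|3)=-1, (2|3)=-1; (−1)^{4·4·1}·(-1)^4·(-1)^4 = +1.
v=29: a=29^0·(≡10), b=29^1·(≡24) mod 29; (10|29)=-1, (24|29)=+1; (−1)^{0·1·14}·(-1)^1·(+1)^0 = -1.
v=7: a=7^8·(≡4), b=7^1·(≡2) mod 7; (4|7)=+1, (2|7)=+1; (−1)^{8·1·3}·(+1)^1·(+1)^8 = +1.
v=13: a=13^4·(≡10), b=13^2·(≡12) mod 13; (10|13)=+1, (12|13)=+1; (−1)^{4·2·6}·(+1)^2·(+1)^4 = +1.
|Ram(-55, 212135)| = 4, even; anisotropic at {5, 11, 19, 29}.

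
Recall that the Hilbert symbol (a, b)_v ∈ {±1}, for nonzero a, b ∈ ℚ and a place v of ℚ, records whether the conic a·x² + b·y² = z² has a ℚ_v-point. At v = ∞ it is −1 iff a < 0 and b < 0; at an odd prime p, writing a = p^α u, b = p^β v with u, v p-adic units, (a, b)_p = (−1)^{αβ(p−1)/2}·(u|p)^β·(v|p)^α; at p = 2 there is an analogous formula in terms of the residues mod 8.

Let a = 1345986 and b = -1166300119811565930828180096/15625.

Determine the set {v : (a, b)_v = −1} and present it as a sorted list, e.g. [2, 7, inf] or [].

(a, b) ≡ (149554, -324394) mod (ℚ^×)²; places V = {2, 3, 5, 7, 17, 29, 37, 43, 47, ∞}.
(a,b)_47: α=1, u≡15; β=3, v≡6 (mod 47); (15|47)=-1, (6|47)=+1; sign (−1)^1·-1^3·+1^1 = +1.
(a,b)_∞: sgn(149554)=+, sgn(-324394)=−, so +1.
(a,b)_37: α=1, u≡7; β=4, v≡17 (mod 37); (7|37)=+1, (17|37)=-1; sign (−1)^0·+1^4·-1^1 = -1.
(a,b)_2: α=1, β=7; u≡1, v≡3 (mod 8); ε(u)ε(v)=0·1, αω(v)=1·1, βω(u)=7·0; sum ≡ 1  ⇒  -1.
(a,b)_5: α=0, u≡1; β=-6, v≡4 (mod 5); (1|5)=+1, (4|5)=+1; sign (−1)^0·+1^-6·+1^0 = +1.
(a,b)_3: α=2, u≡1; β=4, v≡2 (mod 3); (1|3)=+1, (2|3)=-1; sign (−1)^0·+1^4·-1^2 = +1.
(a,b)_7: α=0, u≡5; β=3, v≡6 (mod 7); (5|7)=-1, (6|7)=-1; sign (−1)^0·-1^3·-1^0 = -1.
(a,b)_29: α=0, u≡9; β=1, v≡12 (mod 29); (9|29)=+1, (12|29)=-1; sign (−1)^0·+1^1·-1^0 = +1.
(a,b)_17: α=0, u≡11; β=1, v≡15 (mod 17); (11|17)=-1, (15|17)=+1; sign (−1)^0·-1^1·+1^0 = -1.
(a,b)_43: α=1, u≡41; β=4, v≡35 (mod 43); (41|43)=+1, (35|43)=+1; sign (−1)^0·+1^4·+1^1 = +1.
|Ram(149554, -324394)| = 4, even; anisotropic at {2, 7, 17, 37}.

[2, 7, 17, 37]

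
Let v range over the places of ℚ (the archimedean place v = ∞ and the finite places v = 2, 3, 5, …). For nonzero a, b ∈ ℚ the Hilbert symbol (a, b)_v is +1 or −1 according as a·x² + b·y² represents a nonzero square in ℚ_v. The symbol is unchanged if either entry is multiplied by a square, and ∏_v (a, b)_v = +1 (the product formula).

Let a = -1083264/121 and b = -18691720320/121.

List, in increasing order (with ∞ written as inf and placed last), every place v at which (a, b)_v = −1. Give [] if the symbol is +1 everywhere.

[17, 29, 31, inf]

Mod squares: a ≡ -16926, b ≡ -5960370. Check v ∈ {∞, 2, 3, 5, 7, 11, 13, 17, 29, 31}.
v=11: a=11^-2·(≡5), b=11^-2·(≡2) mod 11; (5|11)=+1, (2|11)=-1; (−1)^{-2·-2·5}·(+1)^-2·(-1)^-2 = +1.
v=31: a=31^1·(≡23), b=31^1·(≡3) mod 31; (23|31)=-1, (3|31)=-1; (−1)^{1·1·15}·(-1)^1·(-1)^1 = -1.
v=13: a=13^1·(≡7), b=13^1·(≡2) mod 13; (7|13)=-1, (2|13)=-1; (−1)^{1·1·6}·(-1)^1·(-1)^1 = +1.
v=29: a=29^0·(≡12), b=29^1·(≡6) mod 29; (12|29)=-1, (6|29)=+1; (−1)^{0·1·14}·(-1)^1·(+1)^0 = -1.
v=2: v_2(a)=7, v_2(b)=7; units ≡ 1, 7 (mod 8); ε·ε+αω+βω = 0·1+7·0+7·0 ≡ 0  ⇒  (a,b)_2 = +1.
v=7: a=7^1·(≡2), b=7^2·(≡2) mod 7; (2|7)=+1, (2|7)=+1; (−1)^{1·2·3}·(+1)^2·(+1)^1 = +1.
v=17: a=17^0·(≡5), b=17^1·(≡9) mod 17; (5|17)=-1, (9|17)=+1; (−1)^{0·1·8}·(-1)^1·(+1)^0 = -1.
v=∞: -16926 < 0 and -5960370 < 0  ⇒  (a,b)_∞ = -1.
v=5: a=5^0·(≡1), b=5^1·(≡1) mod 5; (1|5)=+1, (1|5)=+1; (−1)^{0·1·2}·(+1)^1·(+1)^0 = +1.
v=3: a=3^1·(≡1), b=3^1·(≡2) mod 3; (1|3)=+1, (2|3)=-1; (−1)^{1·1·1}·(+1)^1·(-1)^1 = +1.
(-16926, -5960370 / ℚ) ramifies at {17, 29, 31, ∞}: a division algebra.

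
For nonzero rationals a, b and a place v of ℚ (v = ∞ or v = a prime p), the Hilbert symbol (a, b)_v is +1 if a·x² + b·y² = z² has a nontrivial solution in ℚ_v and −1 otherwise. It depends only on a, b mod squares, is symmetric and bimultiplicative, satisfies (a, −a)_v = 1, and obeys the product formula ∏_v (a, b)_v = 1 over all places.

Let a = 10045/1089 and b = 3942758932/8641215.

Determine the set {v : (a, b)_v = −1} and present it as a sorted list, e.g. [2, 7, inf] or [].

[19, 41]

Mod squares: a ≡ 205, b ≡ 6157995. Check v ∈ {∞, 2, 3, 5, 7, 11, 17, 19, 23, 31, 41}.
v=41: a=41^1·(≡16), b=41^1·(≡24) mod 41; (16|41)=+1, (24|41)=-1; (−1)^{1·1·20}·(+1)^1·(-1)^1 = -1.
v=5: a=5^1·(≡1), b=5^-1·(≡4) mod 5; (1|5)=+1, (4|5)=+1; (−1)^{1·-1·2}·(+1)^-1·(+1)^1 = +1.
v=11: a=11^-2·(≡10), b=11^-2·(≡8) mod 11; (10|11)=-1, (8|11)=-1; (−1)^{-2·-2·5}·(-1)^-2·(-1)^-2 = +1.
v=17: a=17^0·(≡15), b=17^1·(≡15) mod 17; (15|17)=+1, (15|17)=+1; (−1)^{0·1·8}·(+1)^1·(+1)^0 = +1.
v=31: a=31^0·(≡8), b=31^1·(≡9) mod 31; (8|31)=+1, (9|31)=+1; (−1)^{0·1·15}·(+1)^1·(+1)^0 = +1.
v=∞: 205 > 0 and 6157995 > 0  ⇒  (a,b)_∞ = +1.
v=3: a=3^-2·(≡1), b=3^-3·(≡2) mod 3; (1|3)=+1, (2|3)=-1; (−1)^{-2·-3·1}·(+1)^-3·(-1)^-2 = +1.
v=19: a=19^0·(≡18), b=19^1·(≡10) mod 19; (18|19)=-1, (10|19)=-1; (−1)^{0·1·9}·(-1)^1·(-1)^0 = -1.
v=2: v_2(a)=0, v_2(b)=2; units ≡ 5, 3 (mod 8); ε·ε+αω+βω = 0·1+0·1+2·1 ≡ 0  ⇒  (a,b)_2 = +1.
v=7: a=7^2·(≡4), b=7^4·(≡1) mod 7; (4|7)=+1, (1|7)=+1; (−1)^{2·4·3}·(+1)^4·(+1)^2 = +1.
v=23: a=23^0·(≡5), b=23^-2·(≡11) mod 23; (5|23)=-1, (11|23)=-1; (−1)^{0·-2·11}·(-1)^-2·(-1)^0 = +1.
(205, 6157995 / ℚ) ramifies at {19, 41}: a division algebra.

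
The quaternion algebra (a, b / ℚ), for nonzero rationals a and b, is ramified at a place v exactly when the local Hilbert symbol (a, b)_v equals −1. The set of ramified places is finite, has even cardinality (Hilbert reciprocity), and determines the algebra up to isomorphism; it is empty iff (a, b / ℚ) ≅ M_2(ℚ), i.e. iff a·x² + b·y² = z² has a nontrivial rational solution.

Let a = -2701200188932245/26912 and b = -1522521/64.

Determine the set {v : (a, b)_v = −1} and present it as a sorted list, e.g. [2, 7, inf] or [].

[2, inf]

(a, b) ≡ (-10010, -1001) mod (ℚ^×)²; places V = {2, 3, 5, 7, 11, 13, 23, 29, ∞}.
(a,b)_3: α=6, u≡1; β=2, v≡1 (mod 3); (1|3)=+1, (1|3)=+1; sign (−1)^0·+1^2·+1^6 = +1.
(a,b)_2: α=-5, β=-6; u≡3, v≡7 (mod 8); ε(u)ε(v)=1·1, αω(v)=-5·0, βω(u)=-6·1; sum ≡ 1  ⇒  -1.
(a,b)_7: α=3, u≡6; β=1, v≡1 (mod 7); (6|7)=-1, (1|7)=+1; sign (−1)^1·-1^1·+1^3 = +1.
(a,b)_23: α=2, u≡1; β=0, v≡21 (mod 23); (1|23)=+1, (21|23)=-1; sign (−1)^0·+1^0·-1^2 = +1.
(a,b)_29: α=-2, u≡1; β=0, v≡11 (mod 29); (1|29)=+1, (11|29)=-1; sign (−1)^0·+1^0·-1^-2 = +1.
(a,b)_13: α=5, u≡4; β=3, v≡4 (mod 13); (4|13)=+1, (4|13)=+1; sign (−1)^0·+1^3·+1^5 = +1.
(a,b)_5: α=1, u≡3; β=0, v≡1 (mod 5); (3|5)=-1, (1|5)=+1; sign (−1)^0·-1^0·+1^1 = +1.
(a,b)_11: α=1, u≡5; β=1, v≡10 (mod 11); (5|11)=+1, (10|11)=-1; sign (−1)^1·+1^1·-1^1 = +1.
(a,b)_∞: sgn(-10010)=−, sgn(-1001)=−, so -1.
(-10010, -1001 / ℚ) ramifies at {2, ∞}: a division algebra.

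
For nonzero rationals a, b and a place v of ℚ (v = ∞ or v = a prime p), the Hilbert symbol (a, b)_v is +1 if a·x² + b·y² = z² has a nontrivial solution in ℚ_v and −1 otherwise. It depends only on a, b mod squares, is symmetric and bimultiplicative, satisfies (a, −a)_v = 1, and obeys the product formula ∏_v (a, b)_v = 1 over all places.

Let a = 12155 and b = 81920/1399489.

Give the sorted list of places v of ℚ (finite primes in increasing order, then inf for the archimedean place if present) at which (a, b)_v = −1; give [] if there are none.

[13, 17]

(a, b) ≡ (12155, 5) mod (ℚ^×)²; places V = {2, 5, 7, 11, 13, 17, ∞}.
(a,b)_∞: sgn(12155)=+, sgn(5)=+, so +1.
(a,b)_2: α=0, β=14; u≡3, v≡5 (mod 8); ε(u)ε(v)=1·0, αω(v)=0·1, βω(u)=14·1; sum ≡ 0  ⇒  +1.
(a,b)_11: α=1, u≡5; β=0, v≡1 (mod 11); (5|11)=+1, (1|11)=+1; sign (−1)^0·+1^0·+1^1 = +1.
(a,b)_7: α=0, u≡3; β=-2, v≡6 (mod 7); (3|7)=-1, (6|7)=-1; sign (−1)^0·-1^-2·-1^0 = +1.
(a,b)_17: α=1, u≡1; β=0, v≡10 (mod 17); (1|17)=+1, (10|17)=-1; sign (−1)^0·+1^0·-1^1 = -1.
(a,b)_5: α=1, u≡1; β=1, v≡1 (mod 5); (1|5)=+1, (1|5)=+1; sign (−1)^0·+1^1·+1^1 = +1.
(a,b)_13: α=1, u≡12; β=-4, v≡2 (mod 13); (12|13)=+1, (2|13)=-1; sign (−1)^0·+1^-4·-1^1 = -1.
Ram(12155, 5) = {13, 17}; no ℚ_13-point on the conic.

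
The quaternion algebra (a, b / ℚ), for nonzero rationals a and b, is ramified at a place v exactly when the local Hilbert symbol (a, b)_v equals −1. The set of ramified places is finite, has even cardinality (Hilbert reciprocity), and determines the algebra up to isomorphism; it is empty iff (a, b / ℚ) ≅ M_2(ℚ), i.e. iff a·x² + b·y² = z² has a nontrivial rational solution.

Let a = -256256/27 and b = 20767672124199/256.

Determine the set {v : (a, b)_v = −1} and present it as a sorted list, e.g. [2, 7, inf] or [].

[3, 11]

(a, b) ≡ (-3003, 39) mod (ℚ^×)²; places V = {2, 3, 7, 11, 13, ∞}.
(a,b)_2: α=8, β=-8; u≡5, v≡7 (mod 8); ε(u)ε(v)=0·1, αω(v)=8·0, βω(u)=-8·1; sum ≡ 0  ⇒  +1.
(a,b)_7: α=1, u≡5; β=2, v≡2 (mod 7); (5|7)=-1, (2|7)=+1; sign (−1)^0·-1^2·+1^1 = +1.
(a,b)_3: α=-3, u≡1; β=13, v≡1 (mod 3); (1|3)=+1, (1|3)=+1; sign (−1)^1·+1^13·+1^-3 = -1.
(a,b)_11: α=1, u≡7; β=2, v≡8 (mod 11); (7|11)=-1, (8|11)=-1; sign (−1)^0·-1^2·-1^1 = -1.
(a,b)_13: α=1, u≡9; β=3, v≡9 (mod 13); (9|13)=+1, (9|13)=+1; sign (−1)^0·+1^3·+1^1 = +1.
(a,b)_∞: sgn(-3003)=−, sgn(39)=+, so +1.
(-3003, 39 / ℚ) ramifies at {3, 11}: a division algebra.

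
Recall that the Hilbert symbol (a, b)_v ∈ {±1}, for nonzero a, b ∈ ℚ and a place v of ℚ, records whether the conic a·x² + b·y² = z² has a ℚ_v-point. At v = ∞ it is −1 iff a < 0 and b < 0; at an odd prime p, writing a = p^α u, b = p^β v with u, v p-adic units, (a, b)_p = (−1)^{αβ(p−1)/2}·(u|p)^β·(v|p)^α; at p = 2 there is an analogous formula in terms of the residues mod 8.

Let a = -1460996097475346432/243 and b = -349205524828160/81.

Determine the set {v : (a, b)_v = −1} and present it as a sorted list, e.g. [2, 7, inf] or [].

Mod squares: a ≡ -51, b ≡ -85085. Check v ∈ {∞, 2, 3, 5, 7, 11, 13, 17}.
v=∞: -51 < 0 and -85085 < 0  ⇒  (a,b)_∞ = -1.
v=13: a=13^4·(≡1), b=13^3·(≡11) mod 13; (1|13)=+1, (11|13)=-1; (−1)^{4·3·6}·(+1)^3·(-1)^4 = +1.
v=7: a=7^2·(≡5), b=7^3·(≡2) mod 7; (5|7)=-1, (2|7)=+1; (−1)^{2·3·3}·(-1)^3·(+1)^2 = -1.
v=2: v_2(a)=22, v_2(b)=12; units ≡ 5, 3 (mod 8); ε·ε+αω+βω = 0·1+22·1+12·1 ≡ 0  ⇒  (a,b)_2 = +1.
v=17: a=17^1·(≡14), b=17^1·(≡10) mod 17; (14|17)=-1, (10|17)=-1; (−1)^{1·1·8}·(-1)^1·(-1)^1 = +1.
v=3: a=3^-5·(≡1), b=3^-4·(≡1) mod 3; (1|3)=+1, (1|3)=+1; (−1)^{-5·-4·1}·(+1)^-4·(+1)^-5 = +1.
v=5: a=5^0·(≡1), b=5^1·(≡3) mod 5; (1|5)=+1, (3|5)=-1; (−1)^{0·1·2}·(+1)^1·(-1)^0 = +1.
v=11: a=11^4·(≡5), b=11^3·(≡4) mod 11; (5|11)=+1, (4|11)=+1; (−1)^{4·3·5}·(+1)^3·(+1)^4 = +1.
|Ram(-51, -85085)| = 2, even; anisotropic at {7, ∞}.

[7, inf]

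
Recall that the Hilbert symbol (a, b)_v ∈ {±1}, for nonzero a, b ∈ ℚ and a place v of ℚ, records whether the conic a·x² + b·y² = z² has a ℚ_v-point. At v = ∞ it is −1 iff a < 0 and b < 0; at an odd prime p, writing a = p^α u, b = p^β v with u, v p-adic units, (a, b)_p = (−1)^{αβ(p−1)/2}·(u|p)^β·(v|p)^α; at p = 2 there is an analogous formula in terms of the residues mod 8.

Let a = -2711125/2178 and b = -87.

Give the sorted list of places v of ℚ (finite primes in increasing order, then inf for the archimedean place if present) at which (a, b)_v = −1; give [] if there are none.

[5, inf]

Mod squares: a ≡ -410, b ≡ -87. Check v ∈ {∞, 2, 3, 5, 11, 23, 29, 41}.
v=11: a=11^-2·(≡8), b=11^0·(≡1) mod 11; (8|11)=-1, (1|11)=+1; (−1)^{-2·0·5}·(-1)^0·(+1)^-2 = +1.
v=41: a=41^1·(≡18), b=41^0·(≡36) mod 41; (18|41)=+1, (36|41)=+1; (−1)^{1·0·20}·(+1)^0·(+1)^1 = +1.
v=29: a=29^0·(≡9), b=29^1·(≡26) mod 29; (9|29)=+1, (26|29)=-1; (−1)^{0·1·14}·(+1)^1·(-1)^0 = +1.
v=2: v_2(a)=-1, v_2(b)=0; units ≡ 3, 1 (mod 8); ε·ε+αω+βω = 1·0+-1·0+0·1 ≡ 0  ⇒  (a,b)_2 = +1.
v=3: a=3^-2·(≡1), b=3^1·(≡1) mod 3; (1|3)=+1, (1|3)=+1; (−1)^{-2·1·1}·(+1)^1·(+1)^-2 = +1.
v=5: a=5^3·(≡2), b=5^0·(≡3) mod 5; (2|5)=-1, (3|5)=-1; (−1)^{3·0·2}·(-1)^0·(-1)^3 = -1.
v=23: a=23^2·(≡6), b=23^0·(≡5) mod 23; (6|23)=+1, (5|23)=-1; (−1)^{2·0·11}·(+1)^0·(-1)^2 = +1.
v=∞: -410 < 0 and -87 < 0  ⇒  (a,b)_∞ = -1.
(-410, -87 / ℚ) ramifies at {5, ∞}: a division algebra.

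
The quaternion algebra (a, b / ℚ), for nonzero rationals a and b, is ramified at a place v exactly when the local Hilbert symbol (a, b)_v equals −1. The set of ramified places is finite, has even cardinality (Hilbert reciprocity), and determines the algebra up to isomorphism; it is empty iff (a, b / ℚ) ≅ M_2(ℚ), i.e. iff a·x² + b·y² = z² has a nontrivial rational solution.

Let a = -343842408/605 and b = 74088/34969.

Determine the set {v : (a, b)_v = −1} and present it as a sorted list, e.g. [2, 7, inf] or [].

[2, 5]

Mod squares: a ≡ -2210, b ≡ 42. Check v ∈ {∞, 2, 3, 5, 7, 11, 13, 17}.
v=∞: -2210 < 0 and 42 > 0  ⇒  (a,b)_∞ = +1.
v=3: a=3^4·(≡1), b=3^3·(≡2) mod 3; (1|3)=+1, (2|3)=-1; (−1)^{4·3·1}·(+1)^3·(-1)^4 = +1.
v=2: v_2(a)=3, v_2(b)=3; units ≡ 7, 5 (mod 8); ε·ε+αω+βω = 1·0+3·1+3·0 ≡ 1  ⇒  (a,b)_2 = -1.
v=13: a=13^1·(≡1), b=13^0·(≡12) mod 13; (1|13)=+1, (12|13)=+1; (−1)^{1·0·6}·(+1)^0·(+1)^1 = +1.
v=17: a=17^1·(≡10), b=17^-2·(≡1) mod 17; (10|17)=-1, (1|17)=+1; (−1)^{1·-2·8}·(-1)^-2·(+1)^1 = +1.
v=7: a=7^4·(≡4), b=7^3·(≡5) mod 7; (4|7)=+1, (5|7)=-1; (−1)^{4·3·3}·(+1)^3·(-1)^4 = +1.
v=11: a=11^-2·(≡5), b=11^-2·(≡1) mod 11; (5|11)=+1, (1|11)=+1; (−1)^{-2·-2·5}·(+1)^-2·(+1)^-2 = +1.
v=5: a=5^-1·(≡2), b=5^0·(≡2) mod 5; (2|5)=-1, (2|5)=-1; (−1)^{-1·0·2}·(-1)^0·(-1)^-1 = -1.
Ram(-2210, 42) = {2, 5}; no ℚ_2-point on the conic.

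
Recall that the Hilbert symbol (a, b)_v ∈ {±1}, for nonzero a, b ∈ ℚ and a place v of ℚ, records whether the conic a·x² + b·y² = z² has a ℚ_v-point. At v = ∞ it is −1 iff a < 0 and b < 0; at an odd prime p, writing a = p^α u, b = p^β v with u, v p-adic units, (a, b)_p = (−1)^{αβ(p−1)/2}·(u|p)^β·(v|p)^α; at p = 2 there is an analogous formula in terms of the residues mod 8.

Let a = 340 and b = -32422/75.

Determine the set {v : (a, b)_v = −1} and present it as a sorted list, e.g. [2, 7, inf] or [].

Mod squares: a ≡ 85, b ≡ -97266. Check v ∈ {∞, 2, 3, 5, 13, 17, 29, 43}.
v=∞: 85 > 0 and -97266 < 0  ⇒  (a,b)_∞ = +1.
v=29: a=29^0·(≡21), b=29^1·(≡11) mod 29; (21|29)=-1, (11|29)=-1; (−1)^{0·1·14}·(-1)^1·(-1)^0 = -1.
v=5: a=5^1·(≡3), b=5^-2·(≡1) mod 5; (3|5)=-1, (1|5)=+1; (−1)^{1·-2·2}·(-1)^-2·(+1)^1 = +1.
v=17: a=17^1·(≡3), b=17^0·(≡2) mod 17; (3|17)=-1, (2|17)=+1; (−1)^{1·0·8}·(-1)^0·(+1)^1 = +1.
v=3: a=3^0·(≡1), b=3^-1·(≡2) mod 3; (1|3)=+1, (2|3)=-1; (−1)^{0·-1·1}·(+1)^-1·(-1)^0 = +1.
v=43: a=43^0·(≡39), b=43^1·(≡6) mod 43; (39|43)=-1, (6|43)=+1; (−1)^{0·1·21}·(-1)^1·(+1)^0 = -1.
v=13: a=13^0·(≡2), b=13^1·(≡8) mod 13; (2|13)=-1, (8|13)=-1; (−1)^{0·1·6}·(-1)^1·(-1)^0 = -1.
v=2: v_2(a)=2, v_2(b)=1; units ≡ 5, 7 (mod 8); ε·ε+αω+βω = 0·1+2·0+1·1 ≡ 1  ⇒  (a,b)_2 = -1.
|Ram(85, -97266)| = 4, even; anisotropic at {2, 13, 29, 43}.

[2, 13, 29, 43]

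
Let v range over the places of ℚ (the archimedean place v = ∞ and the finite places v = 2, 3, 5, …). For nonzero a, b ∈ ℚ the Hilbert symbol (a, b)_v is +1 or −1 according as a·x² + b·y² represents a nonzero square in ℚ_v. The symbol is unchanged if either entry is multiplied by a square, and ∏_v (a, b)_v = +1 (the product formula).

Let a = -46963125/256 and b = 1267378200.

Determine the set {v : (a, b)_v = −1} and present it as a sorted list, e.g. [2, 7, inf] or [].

(a, b) ≡ (-69, 22) mod (ℚ^×)²; places V = {2, 3, 5, 11, 23, ∞}.
(a,b)_23: α=1, u≡14; β=2, v≡5 (mod 23); (14|23)=-1, (5|23)=-1; sign (−1)^0·-1^2·-1^1 = -1.
(a,b)_3: α=3, u≡1; β=2, v≡1 (mod 3); (1|3)=+1, (1|3)=+1; sign (−1)^0·+1^2·+1^3 = +1.
(a,b)_2: α=-8, β=3; u≡3, v≡3 (mod 8); ε(u)ε(v)=1·1, αω(v)=-8·1, βω(u)=3·1; sum ≡ 0  ⇒  +1.
(a,b)_∞: sgn(-69)=−, sgn(22)=+, so +1.
(a,b)_11: α=2, u≡7; β=3, v≡7 (mod 11); (7|11)=-1, (7|11)=-1; sign (−1)^0·-1^3·-1^2 = -1.
(a,b)_5: α=4, u≡4; β=2, v≡3 (mod 5); (4|5)=+1, (3|5)=-1; sign (−1)^0·+1^2·-1^4 = +1.
Ram(-69, 22) = {11, 23}; no ℚ_11-point on the conic.

[11, 23]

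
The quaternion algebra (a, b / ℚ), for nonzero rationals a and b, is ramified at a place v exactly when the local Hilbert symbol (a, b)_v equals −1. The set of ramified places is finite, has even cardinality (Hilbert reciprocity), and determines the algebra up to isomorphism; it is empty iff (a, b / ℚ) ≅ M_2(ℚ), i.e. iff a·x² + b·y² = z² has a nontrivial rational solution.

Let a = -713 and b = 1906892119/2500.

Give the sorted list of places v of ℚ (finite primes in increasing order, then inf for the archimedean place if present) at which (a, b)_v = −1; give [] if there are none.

(a, b) ≡ (-713, 31) mod (ℚ^×)²; places V = {2, 5, 11, 23, 31, ∞}.
(a,b)_2: α=0, β=-2; u≡7, v≡7 (mod 8); ε(u)ε(v)=1·1, αω(v)=0·0, βω(u)=-2·0; sum ≡ 1  ⇒  -1.
(a,b)_11: α=0, u≡2; β=2, v≡1 (mod 11); (2|11)=-1, (1|11)=+1; sign (−1)^0·-1^2·+1^0 = +1.
(a,b)_23: α=1, u≡15; β=2, v≡8 (mod 23); (15|23)=-1, (8|23)=+1; sign (−1)^0·-1^2·+1^1 = +1.
(a,b)_31: α=1, u≡8; β=3, v≡9 (mod 31); (8|31)=+1, (9|31)=+1; sign (−1)^1·+1^3·+1^1 = -1.
(a,b)_∞: sgn(-713)=−, sgn(31)=+, so +1.
(a,b)_5: α=0, u≡2; β=-4, v≡1 (mod 5); (2|5)=-1, (1|5)=+1; sign (−1)^0·-1^-4·+1^0 = +1.
|Ram(-713, 31)| = 2, even; anisotropic at {2, 31}.

[2, 31]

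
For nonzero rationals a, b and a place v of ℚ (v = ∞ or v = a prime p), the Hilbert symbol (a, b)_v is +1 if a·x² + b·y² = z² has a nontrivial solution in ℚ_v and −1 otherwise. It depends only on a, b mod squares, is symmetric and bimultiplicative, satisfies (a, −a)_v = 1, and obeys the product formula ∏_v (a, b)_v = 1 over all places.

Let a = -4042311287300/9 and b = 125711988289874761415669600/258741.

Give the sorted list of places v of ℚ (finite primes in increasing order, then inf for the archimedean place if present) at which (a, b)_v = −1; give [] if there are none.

[2, 17]

(a, b) ≡ (-17, 7854) mod (ℚ^×)²; places V = {2, 3, 5, 7, 11, 13, 17, 31, 37, ∞}.
(a,b)_∞: sgn(-17)=−, sgn(7854)=+, so +1.
(a,b)_17: α=1, u≡9; β=7, v≡14 (mod 17); (9|17)=+1, (14|17)=-1; sign (−1)^0·+1^7·-1^1 = -1.
(a,b)_31: α=2, u≡8; β=2, v≡23 (mod 31); (8|31)=+1, (23|31)=-1; sign (−1)^0·+1^2·-1^2 = +1.
(a,b)_11: α=4, u≡4; β=9, v≡10 (mod 11); (4|11)=+1, (10|11)=-1; sign (−1)^0·+1^9·-1^4 = +1.
(a,b)_3: α=-2, u≡1; β=-3, v≡2 (mod 3); (1|3)=+1, (2|3)=-1; sign (−1)^0·+1^-3·-1^-2 = +1.
(a,b)_2: α=2, β=5; u≡7, v≡7 (mod 8); ε(u)ε(v)=1·1, αω(v)=2·0, βω(u)=5·0; sum ≡ 1  ⇒  -1.
(a,b)_7: α=0, u≡4; β=-1, v≡4 (mod 7); (4|7)=+1, (4|7)=+1; sign (−1)^0·+1^-1·+1^0 = +1.
(a,b)_37: α=0, u≡2; β=-2, v≡26 (mod 37); (2|37)=-1, (26|37)=+1; sign (−1)^0·-1^-2·+1^0 = +1.
(a,b)_5: α=2, u≡2; β=2, v≡4 (mod 5); (2|5)=-1, (4|5)=+1; sign (−1)^0·-1^2·+1^2 = +1.
(a,b)_13: α=2, u≡12; β=2, v≡5 (mod 13); (12|13)=+1, (5|13)=-1; sign (−1)^0·+1^2·-1^2 = +1.
Ram(-17, 7854) = {2, 17}; no ℚ_2-point on the conic.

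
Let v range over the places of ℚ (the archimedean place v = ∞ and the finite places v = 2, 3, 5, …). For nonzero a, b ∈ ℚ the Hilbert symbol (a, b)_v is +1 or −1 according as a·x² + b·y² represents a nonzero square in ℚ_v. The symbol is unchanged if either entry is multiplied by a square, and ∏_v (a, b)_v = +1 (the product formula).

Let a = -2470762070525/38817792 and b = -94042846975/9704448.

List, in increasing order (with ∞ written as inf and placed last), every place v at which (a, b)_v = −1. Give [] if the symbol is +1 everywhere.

(a, b) ≡ (-313937, -3453307) mod (ℚ^×)²; places V = {2, 3, 5, 7, 11, 13, 17, 19, 31, 41, ∞}.
(a,b)_31: α=1, u≡9; β=1, v≡21 (mod 31); (9|31)=+1, (21|31)=-1; sign (−1)^1·+1^1·-1^1 = +1.
(a,b)_11: α=0, u≡5; β=1, v≡3 (mod 11); (5|11)=+1, (3|11)=+1; sign (−1)^0·+1^1·+1^0 = +1.
(a,b)_41: α=1, u≡8; β=1, v≡12 (mod 41); (8|41)=+1, (12|41)=-1; sign (−1)^0·+1^1·-1^1 = -1.
(a,b)_5: α=2, u≡2; β=2, v≡2 (mod 5); (2|5)=-1, (2|5)=-1; sign (−1)^0·-1^2·-1^2 = +1.
(a,b)_19: α=1, u≡9; β=1, v≡4 (mod 19); (9|19)=+1, (4|19)=+1; sign (−1)^1·+1^1·+1^1 = -1.
(a,b)_∞: sgn(-313937)=−, sgn(-3453307)=−, so -1.
(a,b)_13: α=-1, u≡5; β=-1, v≡4 (mod 13); (5|13)=-1, (4|13)=+1; sign (−1)^0·-1^-1·+1^-1 = -1.
(a,b)_7: α=2, u≡5; β=2, v≡5 (mod 7); (5|7)=-1, (5|7)=-1; sign (−1)^0·-1^2·-1^2 = +1.
(a,b)_3: α=-6, u≡1; β=-6, v≡2 (mod 3); (1|3)=+1, (2|3)=-1; sign (−1)^0·+1^-6·-1^-6 = +1.
(a,b)_17: α=4, u≡16; β=2, v≡7 (mod 17); (16|17)=+1, (7|17)=-1; sign (−1)^0·+1^2·-1^4 = +1.
(a,b)_2: α=-12, β=-10; u≡7, v≡5 (mod 8); ε(u)ε(v)=1·0, αω(v)=-12·1, βω(u)=-10·0; sum ≡ 0  ⇒  +1.
|Ram(-313937, -3453307)| = 4, even; anisotropic at {13, 19, 41, ∞}.

[13, 19, 41, inf]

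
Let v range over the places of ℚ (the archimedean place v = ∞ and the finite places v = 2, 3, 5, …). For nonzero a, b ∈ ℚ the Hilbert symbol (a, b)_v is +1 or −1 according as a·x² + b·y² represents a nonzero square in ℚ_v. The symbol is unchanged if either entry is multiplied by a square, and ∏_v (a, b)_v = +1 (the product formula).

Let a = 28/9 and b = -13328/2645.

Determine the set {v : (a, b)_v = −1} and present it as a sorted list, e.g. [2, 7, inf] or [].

[2, 5, 7, 17]

(a, b) ≡ (7, -85) mod (ℚ^×)²; places V = {2, 3, 5, 7, 17, 23, ∞}.
(a,b)_2: α=2, β=4; u≡7, v≡3 (mod 8); ε(u)ε(v)=1·1, αω(v)=2·1, βω(u)=4·0; sum ≡ 1  ⇒  -1.
(a,b)_23: α=0, u≡21; β=-2, v≡7 (mod 23); (21|23)=-1, (7|23)=-1; sign (−1)^0·-1^-2·-1^0 = +1.
(a,b)_3: α=-2, u≡1; β=0, v≡2 (mod 3); (1|3)=+1, (2|3)=-1; sign (−1)^0·+1^0·-1^-2 = +1.
(a,b)_7: α=1, u≡2; β=2, v≡6 (mod 7); (2|7)=+1, (6|7)=-1; sign (−1)^0·+1^2·-1^1 = -1.
(a,b)_5: α=0, u≡2; β=-1, v≡3 (mod 5); (2|5)=-1, (3|5)=-1; sign (−1)^0·-1^-1·-1^0 = -1.
(a,b)_17: α=0, u≡5; β=1, v≡10 (mod 17); (5|17)=-1, (10|17)=-1; sign (−1)^0·-1^1·-1^0 = -1.
(a,b)_∞: sgn(7)=+, sgn(-85)=−, so +1.
|Ram(7, -85)| = 4, even; anisotropic at {2, 5, 7, 17}.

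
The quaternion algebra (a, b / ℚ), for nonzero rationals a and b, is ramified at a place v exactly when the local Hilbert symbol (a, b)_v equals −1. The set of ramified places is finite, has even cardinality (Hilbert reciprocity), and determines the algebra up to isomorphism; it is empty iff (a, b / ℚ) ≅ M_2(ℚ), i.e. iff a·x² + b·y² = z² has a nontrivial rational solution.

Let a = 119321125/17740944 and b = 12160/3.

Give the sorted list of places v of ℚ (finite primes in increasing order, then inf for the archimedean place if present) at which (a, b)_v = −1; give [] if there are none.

[2, 7]

(a, b) ≡ (805, 570) mod (ℚ^×)²; places V = {2, 3, 5, 7, 11, 13, 19, 23, ∞}.
(a,b)_∞: sgn(805)=+, sgn(570)=+, so +1.
(a,b)_23: α=1, u≡2; β=0, v≡13 (mod 23); (2|23)=+1, (13|23)=+1; sign (−1)^0·+1^0·+1^1 = +1.
(a,b)_11: α=2, u≡8; β=0, v≡9 (mod 11); (8|11)=-1, (9|11)=+1; sign (−1)^0·-1^0·+1^2 = +1.
(a,b)_2: α=-4, β=7; u≡5, v≡5 (mod 8); ε(u)ε(v)=0·0, αω(v)=-4·1, βω(u)=7·1; sum ≡ 1  ⇒  -1.
(a,b)_7: α=3, u≡6; β=0, v≡5 (mod 7); (6|7)=-1, (5|7)=-1; sign (−1)^0·-1^0·-1^3 = -1.
(a,b)_19: α=0, u≡17; β=1, v≡17 (mod 19); (17|19)=+1, (17|19)=+1; sign (−1)^0·+1^1·+1^0 = +1.
(a,b)_5: α=3, u≡1; β=1, v≡4 (mod 5); (1|5)=+1, (4|5)=+1; sign (−1)^0·+1^1·+1^3 = +1.
(a,b)_13: α=-2, u≡1; β=0, v≡6 (mod 13); (1|13)=+1, (6|13)=-1; sign (−1)^0·+1^0·-1^-2 = +1.
(a,b)_3: α=-8, u≡1; β=-1, v≡1 (mod 3); (1|3)=+1, (1|3)=+1; sign (−1)^0·+1^-1·+1^-8 = +1.
|Ram(805, 570)| = 2, even; anisotropic at {2, 7}.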